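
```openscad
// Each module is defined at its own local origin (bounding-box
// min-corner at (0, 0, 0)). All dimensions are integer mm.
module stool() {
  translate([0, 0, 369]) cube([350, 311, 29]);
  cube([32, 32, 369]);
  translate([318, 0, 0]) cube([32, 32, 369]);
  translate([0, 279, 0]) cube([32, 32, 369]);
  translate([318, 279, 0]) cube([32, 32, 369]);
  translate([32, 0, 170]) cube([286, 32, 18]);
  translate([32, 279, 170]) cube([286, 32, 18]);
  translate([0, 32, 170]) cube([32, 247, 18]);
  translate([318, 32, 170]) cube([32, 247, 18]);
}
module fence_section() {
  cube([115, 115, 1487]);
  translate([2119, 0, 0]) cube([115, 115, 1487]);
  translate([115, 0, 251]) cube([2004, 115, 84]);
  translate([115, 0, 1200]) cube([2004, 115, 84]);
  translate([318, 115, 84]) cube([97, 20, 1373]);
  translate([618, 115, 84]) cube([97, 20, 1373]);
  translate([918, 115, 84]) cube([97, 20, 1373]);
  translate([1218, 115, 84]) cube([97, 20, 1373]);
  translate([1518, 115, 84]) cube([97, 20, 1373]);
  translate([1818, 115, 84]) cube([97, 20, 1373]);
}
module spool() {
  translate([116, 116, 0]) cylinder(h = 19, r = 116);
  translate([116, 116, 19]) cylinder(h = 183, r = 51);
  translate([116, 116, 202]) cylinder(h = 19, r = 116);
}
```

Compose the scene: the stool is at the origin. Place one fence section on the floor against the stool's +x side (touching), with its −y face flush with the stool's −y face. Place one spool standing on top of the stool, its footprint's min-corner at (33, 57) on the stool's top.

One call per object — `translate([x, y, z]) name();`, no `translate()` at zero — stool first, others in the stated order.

stool();
translate([350, 0, 0]) fence_section();
translate([33, 57, 398]) spool();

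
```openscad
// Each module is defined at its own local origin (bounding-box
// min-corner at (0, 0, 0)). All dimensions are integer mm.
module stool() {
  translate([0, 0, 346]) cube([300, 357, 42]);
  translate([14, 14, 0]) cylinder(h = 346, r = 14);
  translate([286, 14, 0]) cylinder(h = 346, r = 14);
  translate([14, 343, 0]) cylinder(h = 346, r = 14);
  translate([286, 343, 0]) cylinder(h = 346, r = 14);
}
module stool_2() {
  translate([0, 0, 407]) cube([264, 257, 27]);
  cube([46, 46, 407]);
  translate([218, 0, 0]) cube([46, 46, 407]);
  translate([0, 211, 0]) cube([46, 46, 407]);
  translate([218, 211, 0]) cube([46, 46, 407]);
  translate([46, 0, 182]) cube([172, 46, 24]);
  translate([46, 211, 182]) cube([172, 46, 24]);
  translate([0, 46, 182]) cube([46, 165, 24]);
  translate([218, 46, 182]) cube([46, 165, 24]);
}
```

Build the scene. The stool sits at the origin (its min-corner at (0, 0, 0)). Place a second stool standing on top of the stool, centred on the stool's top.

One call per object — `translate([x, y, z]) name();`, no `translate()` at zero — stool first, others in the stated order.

stool();
translate([18, 50, 388]) stool_2();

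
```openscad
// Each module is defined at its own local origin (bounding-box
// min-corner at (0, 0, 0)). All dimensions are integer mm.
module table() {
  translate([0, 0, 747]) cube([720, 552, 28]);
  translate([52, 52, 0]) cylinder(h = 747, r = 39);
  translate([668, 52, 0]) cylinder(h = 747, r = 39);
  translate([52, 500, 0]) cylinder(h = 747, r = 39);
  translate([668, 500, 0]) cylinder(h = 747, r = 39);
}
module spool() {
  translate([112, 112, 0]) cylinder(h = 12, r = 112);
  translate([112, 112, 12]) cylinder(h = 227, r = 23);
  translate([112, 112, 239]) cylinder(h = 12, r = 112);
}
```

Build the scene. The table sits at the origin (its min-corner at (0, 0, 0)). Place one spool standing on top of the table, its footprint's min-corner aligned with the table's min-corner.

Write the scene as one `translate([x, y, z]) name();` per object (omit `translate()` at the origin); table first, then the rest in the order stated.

table();
translate([0, 0, 775]) spool();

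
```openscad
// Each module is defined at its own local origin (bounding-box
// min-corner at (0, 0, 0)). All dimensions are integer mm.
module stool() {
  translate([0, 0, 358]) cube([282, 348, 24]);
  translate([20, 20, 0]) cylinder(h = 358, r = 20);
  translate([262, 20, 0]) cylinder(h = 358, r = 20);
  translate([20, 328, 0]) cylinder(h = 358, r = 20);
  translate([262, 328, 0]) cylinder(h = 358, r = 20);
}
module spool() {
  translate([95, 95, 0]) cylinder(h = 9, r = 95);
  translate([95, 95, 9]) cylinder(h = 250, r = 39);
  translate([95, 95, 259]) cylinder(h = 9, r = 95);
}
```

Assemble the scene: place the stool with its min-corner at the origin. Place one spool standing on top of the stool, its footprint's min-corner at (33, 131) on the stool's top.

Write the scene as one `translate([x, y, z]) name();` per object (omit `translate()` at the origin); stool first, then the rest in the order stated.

stool();
translate([33, 131, 382]) spool();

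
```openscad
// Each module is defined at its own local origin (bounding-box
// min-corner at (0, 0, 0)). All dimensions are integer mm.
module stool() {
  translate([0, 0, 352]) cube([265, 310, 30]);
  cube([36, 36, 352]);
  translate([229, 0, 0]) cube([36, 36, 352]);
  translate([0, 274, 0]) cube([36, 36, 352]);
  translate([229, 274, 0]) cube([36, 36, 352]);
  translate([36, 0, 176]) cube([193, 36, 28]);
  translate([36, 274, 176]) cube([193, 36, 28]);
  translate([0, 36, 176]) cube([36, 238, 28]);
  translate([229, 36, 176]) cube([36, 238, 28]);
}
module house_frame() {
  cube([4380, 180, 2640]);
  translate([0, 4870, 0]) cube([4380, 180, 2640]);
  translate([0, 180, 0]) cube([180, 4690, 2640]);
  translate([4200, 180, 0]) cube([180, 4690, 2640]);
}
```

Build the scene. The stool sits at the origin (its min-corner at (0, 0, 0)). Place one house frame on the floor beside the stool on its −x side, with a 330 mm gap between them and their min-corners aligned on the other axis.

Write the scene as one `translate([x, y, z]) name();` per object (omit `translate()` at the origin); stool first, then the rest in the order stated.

stool();
translate([-4710, 0, 0]) house_frame();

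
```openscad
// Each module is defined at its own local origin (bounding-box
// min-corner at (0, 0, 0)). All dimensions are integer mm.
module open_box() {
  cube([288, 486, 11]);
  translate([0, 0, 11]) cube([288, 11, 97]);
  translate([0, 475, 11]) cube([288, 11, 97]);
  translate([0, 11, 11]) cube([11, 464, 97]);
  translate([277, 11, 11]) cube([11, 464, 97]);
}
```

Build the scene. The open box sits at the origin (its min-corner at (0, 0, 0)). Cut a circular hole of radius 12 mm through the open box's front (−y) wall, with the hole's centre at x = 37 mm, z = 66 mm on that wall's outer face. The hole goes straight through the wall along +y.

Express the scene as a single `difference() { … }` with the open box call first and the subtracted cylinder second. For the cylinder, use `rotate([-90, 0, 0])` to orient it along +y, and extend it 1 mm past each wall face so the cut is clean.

difference() {
  open_box();
  translate([37, -1, 66]) rotate([-90, 0, 0]) cylinder(h = 13, r = 12);
}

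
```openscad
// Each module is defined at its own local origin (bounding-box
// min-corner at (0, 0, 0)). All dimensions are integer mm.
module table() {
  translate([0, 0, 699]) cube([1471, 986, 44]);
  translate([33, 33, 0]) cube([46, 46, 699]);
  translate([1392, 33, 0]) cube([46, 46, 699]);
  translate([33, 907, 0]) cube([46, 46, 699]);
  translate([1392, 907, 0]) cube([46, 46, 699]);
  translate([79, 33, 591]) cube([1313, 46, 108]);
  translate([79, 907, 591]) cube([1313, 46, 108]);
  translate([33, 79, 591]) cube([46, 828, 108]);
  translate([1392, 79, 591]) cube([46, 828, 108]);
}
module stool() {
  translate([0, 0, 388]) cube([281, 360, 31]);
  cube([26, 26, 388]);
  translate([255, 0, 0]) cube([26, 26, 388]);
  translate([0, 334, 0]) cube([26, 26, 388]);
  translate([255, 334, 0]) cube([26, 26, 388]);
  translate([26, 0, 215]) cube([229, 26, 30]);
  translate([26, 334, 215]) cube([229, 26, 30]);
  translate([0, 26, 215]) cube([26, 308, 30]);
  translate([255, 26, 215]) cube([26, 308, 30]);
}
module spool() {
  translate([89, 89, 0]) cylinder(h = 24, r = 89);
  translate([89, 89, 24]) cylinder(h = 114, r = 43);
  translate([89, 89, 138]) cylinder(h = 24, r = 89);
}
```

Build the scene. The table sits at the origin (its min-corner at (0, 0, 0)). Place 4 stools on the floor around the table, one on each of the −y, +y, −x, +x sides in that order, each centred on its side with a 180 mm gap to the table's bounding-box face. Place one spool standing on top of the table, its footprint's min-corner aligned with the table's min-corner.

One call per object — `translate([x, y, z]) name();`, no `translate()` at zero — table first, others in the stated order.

table();
translate([595, -540, 0]) stool();
translate([595, 1166, 0]) stool();
translate([-461, 313, 0]) stool();
translate([1651, 313, 0]) stool();
translate([0, 0, 743]) spool();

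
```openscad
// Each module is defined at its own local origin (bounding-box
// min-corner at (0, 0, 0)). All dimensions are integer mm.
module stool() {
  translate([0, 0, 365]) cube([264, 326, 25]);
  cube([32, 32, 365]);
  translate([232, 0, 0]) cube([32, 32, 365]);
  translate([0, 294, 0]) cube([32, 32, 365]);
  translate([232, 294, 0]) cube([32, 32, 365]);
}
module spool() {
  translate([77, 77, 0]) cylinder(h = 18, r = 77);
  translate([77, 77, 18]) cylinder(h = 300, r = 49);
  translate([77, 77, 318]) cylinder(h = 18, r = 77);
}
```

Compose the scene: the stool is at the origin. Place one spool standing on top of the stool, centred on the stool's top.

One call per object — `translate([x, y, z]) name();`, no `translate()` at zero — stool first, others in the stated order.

stool();
translate([55, 86, 390]) spool();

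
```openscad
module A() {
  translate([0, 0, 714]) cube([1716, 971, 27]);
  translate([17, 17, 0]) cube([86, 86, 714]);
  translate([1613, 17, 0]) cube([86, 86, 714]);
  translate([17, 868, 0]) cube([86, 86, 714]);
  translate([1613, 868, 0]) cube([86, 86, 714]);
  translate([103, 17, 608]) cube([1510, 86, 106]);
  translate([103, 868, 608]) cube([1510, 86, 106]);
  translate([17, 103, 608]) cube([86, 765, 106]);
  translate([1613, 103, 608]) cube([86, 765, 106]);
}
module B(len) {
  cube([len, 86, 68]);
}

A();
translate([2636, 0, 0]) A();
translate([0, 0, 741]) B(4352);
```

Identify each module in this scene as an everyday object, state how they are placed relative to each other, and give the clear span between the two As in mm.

Second table starts at x = 2636; first ends at x = 1716; clear span = 2636 − 1716 = 920 mm.

A is a table. B is a beam. A beam spans the tops of two tables. The clear span between the two tables is 920 mm.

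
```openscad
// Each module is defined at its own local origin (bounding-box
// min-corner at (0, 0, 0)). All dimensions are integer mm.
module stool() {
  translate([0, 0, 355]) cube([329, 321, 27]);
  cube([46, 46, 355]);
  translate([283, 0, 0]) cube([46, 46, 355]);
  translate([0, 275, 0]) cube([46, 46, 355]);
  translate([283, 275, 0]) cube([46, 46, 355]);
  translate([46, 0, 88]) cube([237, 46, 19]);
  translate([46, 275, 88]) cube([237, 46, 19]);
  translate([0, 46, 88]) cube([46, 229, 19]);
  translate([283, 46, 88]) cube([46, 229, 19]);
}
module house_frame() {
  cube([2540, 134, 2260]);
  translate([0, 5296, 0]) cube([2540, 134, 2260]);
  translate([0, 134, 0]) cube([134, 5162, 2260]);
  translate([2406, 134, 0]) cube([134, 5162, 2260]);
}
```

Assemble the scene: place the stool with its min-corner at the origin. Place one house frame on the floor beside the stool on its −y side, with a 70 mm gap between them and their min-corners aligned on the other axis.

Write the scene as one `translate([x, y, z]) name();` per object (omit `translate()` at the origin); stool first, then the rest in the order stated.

stool();
translate([0, -5500, 0]) house_frame();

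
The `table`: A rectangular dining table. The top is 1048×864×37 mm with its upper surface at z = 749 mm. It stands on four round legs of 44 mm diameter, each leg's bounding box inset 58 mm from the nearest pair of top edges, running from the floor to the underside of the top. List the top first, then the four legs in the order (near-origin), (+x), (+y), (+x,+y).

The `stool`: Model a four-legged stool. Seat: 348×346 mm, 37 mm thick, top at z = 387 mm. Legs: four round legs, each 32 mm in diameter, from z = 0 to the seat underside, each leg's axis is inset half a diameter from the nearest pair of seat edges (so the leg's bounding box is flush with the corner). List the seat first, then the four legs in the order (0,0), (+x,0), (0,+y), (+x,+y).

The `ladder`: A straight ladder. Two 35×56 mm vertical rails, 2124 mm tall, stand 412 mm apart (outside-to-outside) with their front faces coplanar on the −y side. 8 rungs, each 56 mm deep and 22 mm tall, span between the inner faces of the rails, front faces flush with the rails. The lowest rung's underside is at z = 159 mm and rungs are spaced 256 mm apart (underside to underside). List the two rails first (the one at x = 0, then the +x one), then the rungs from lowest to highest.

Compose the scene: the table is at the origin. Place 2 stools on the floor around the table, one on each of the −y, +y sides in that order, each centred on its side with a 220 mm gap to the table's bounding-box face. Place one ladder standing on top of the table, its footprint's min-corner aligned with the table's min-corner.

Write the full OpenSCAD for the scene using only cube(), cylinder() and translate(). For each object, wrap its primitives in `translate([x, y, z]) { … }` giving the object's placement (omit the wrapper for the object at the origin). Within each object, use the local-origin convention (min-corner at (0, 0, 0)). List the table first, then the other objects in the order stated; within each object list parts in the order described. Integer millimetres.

translate([0, 0, 712]) cube([1048, 864, 37]);
translate([80, 80, 0]) cylinder(h = 712, r = 22);
translate([968, 80, 0]) cylinder(h = 712, r = 22);
translate([80, 784, 0]) cylinder(h = 712, r = 22);
translate([968, 784, 0]) cylinder(h = 712, r = 22);
translate([350, -566, 0]) {
  translate([0, 0, 350]) cube([348, 346, 37]);
  translate([16, 16, 0]) cylinder(h = 350, r = 16);
  translate([332, 16, 0]) cylinder(h = 350, r = 16);
  translate([16, 330, 0]) cylinder(h = 350, r = 16);
  translate([332, 330, 0]) cylinder(h = 350, r = 16);
}
translate([350, 1084, 0]) {
  translate([0, 0, 350]) cube([348, 346, 37]);
  translate([16, 16, 0]) cylinder(h = 350, r = 16);
  translate([332, 16, 0]) cylinder(h = 350, r = 16);
  translate([16, 330, 0]) cylinder(h = 350, r = 16);
  translate([332, 330, 0]) cylinder(h = 350, r = 16);
}
translate([0, 0, 749]) {
  cube([35, 56, 2124]);
  translate([377, 0, 0]) cube([35, 56, 2124]);
  translate([35, 0, 159]) cube([342, 56, 22]);
  translate([35, 0, 415]) cube([342, 56, 22]);
  translate([35, 0, 671]) cube([342, 56, 22]);
  translate([35, 0, 927]) cube([342, 56, 22]);
  translate([35, 0, 1183]) cube([342, 56, 22]);
  translate([35, 0, 1439]) cube([342, 56, 22]);
  translate([35, 0, 1695]) cube([342, 56, 22]);
  translate([35, 0, 1951]) cube([342, 56, 22]);
}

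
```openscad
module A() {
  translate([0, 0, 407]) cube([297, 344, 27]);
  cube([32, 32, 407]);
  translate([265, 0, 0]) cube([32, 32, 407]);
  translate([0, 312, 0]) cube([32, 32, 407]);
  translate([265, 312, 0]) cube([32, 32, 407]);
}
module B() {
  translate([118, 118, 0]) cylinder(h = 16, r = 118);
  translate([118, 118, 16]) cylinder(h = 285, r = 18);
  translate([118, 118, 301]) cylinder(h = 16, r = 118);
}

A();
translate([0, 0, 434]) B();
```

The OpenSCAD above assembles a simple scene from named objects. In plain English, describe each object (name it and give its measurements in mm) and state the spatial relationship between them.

A is a simple wooden stool: a rectangular seat 297 mm (x) by 344 mm (y), 27 mm thick, top face at z = 434 mm, on four square legs, each 32×32 mm in cross-section. The legs rest on z = 0, each flush with a corner of the seat.

B is a spool: two coaxial disc flanges of radius 118 mm and thickness 16 mm, joined by a core cylinder of radius 18 mm and height 285 mm. The lower flange rests on z = 0 and the three cylinders share a vertical axis.

The spool is on top of the stool.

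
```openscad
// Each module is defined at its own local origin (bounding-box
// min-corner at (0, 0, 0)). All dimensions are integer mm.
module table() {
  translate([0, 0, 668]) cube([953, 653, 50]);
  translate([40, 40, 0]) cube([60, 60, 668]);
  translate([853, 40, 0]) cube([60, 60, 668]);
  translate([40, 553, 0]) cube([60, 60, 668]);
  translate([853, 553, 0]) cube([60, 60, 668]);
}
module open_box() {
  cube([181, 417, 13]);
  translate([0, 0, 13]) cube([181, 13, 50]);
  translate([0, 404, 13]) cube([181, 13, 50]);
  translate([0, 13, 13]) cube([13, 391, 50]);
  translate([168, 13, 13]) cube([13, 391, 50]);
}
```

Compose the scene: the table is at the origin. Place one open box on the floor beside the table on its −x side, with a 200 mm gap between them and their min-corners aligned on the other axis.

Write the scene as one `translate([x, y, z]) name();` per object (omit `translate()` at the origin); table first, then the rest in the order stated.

table();
translate([-381, 0, 0]) open_box();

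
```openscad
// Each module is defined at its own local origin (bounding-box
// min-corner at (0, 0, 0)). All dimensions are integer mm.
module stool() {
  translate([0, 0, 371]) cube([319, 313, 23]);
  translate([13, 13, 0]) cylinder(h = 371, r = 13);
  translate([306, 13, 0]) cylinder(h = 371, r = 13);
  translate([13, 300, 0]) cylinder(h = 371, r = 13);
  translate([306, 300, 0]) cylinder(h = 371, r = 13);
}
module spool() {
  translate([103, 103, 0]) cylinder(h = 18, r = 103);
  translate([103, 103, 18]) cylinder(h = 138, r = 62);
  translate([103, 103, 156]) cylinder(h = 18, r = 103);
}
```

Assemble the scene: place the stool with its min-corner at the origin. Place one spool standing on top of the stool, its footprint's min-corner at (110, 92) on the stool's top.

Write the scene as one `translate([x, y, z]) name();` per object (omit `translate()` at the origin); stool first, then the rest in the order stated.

stool();
translate([110, 92, 394]) spool();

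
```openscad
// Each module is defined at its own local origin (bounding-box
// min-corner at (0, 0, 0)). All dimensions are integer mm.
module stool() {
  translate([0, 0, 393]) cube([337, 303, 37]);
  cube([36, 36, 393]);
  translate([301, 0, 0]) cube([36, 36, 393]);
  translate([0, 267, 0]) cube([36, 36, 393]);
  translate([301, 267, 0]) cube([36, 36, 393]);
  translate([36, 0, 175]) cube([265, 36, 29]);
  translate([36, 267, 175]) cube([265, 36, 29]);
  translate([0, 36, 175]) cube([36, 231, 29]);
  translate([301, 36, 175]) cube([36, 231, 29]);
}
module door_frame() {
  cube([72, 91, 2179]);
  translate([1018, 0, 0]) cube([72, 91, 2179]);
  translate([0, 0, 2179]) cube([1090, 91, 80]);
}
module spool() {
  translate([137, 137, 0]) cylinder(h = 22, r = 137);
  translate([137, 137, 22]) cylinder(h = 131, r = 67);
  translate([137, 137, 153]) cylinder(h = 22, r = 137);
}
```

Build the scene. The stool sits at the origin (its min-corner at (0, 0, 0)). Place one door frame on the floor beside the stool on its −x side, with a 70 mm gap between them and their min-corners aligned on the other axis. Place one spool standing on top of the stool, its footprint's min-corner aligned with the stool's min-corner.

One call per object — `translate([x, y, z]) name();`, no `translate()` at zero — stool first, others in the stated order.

stool();
translate([-1160, 0, 0]) door_frame();
translate([0, 0, 430]) spool();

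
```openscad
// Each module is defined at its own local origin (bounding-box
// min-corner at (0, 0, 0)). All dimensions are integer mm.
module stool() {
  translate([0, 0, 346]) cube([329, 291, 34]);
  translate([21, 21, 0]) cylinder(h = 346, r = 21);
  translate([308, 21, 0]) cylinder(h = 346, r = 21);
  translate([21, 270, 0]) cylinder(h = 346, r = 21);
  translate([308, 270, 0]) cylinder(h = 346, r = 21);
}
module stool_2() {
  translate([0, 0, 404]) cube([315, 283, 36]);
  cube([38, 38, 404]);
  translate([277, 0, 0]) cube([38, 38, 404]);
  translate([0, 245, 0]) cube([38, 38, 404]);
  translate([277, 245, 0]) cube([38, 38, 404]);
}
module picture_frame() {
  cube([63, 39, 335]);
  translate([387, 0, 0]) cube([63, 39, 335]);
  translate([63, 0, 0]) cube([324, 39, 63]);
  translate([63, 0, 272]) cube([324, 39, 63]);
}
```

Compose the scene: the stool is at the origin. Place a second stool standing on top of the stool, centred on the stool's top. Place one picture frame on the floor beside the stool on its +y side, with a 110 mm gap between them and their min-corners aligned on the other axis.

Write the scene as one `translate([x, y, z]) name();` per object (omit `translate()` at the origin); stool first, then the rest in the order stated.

stool();
translate([7, 4, 380]) stool_2();
translate([0, 401, 0]) picture_frame();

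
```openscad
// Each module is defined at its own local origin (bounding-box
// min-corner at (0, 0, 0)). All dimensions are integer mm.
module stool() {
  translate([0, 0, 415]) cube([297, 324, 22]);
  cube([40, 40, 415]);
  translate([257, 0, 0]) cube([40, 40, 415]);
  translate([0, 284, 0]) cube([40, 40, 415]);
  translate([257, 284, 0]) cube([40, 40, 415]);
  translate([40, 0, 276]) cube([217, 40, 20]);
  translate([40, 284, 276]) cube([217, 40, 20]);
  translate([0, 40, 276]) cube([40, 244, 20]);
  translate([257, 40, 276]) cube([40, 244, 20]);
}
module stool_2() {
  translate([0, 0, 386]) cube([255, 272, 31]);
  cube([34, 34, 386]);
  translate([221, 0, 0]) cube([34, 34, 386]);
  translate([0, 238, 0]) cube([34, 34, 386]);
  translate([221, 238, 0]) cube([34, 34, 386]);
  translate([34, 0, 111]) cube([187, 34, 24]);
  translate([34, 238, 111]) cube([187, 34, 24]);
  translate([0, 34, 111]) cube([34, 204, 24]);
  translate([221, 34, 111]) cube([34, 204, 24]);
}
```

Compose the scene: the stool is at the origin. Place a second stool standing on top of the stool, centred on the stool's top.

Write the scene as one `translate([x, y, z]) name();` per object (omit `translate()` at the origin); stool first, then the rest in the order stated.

stool();
translate([21, 26, 437]) stool_2();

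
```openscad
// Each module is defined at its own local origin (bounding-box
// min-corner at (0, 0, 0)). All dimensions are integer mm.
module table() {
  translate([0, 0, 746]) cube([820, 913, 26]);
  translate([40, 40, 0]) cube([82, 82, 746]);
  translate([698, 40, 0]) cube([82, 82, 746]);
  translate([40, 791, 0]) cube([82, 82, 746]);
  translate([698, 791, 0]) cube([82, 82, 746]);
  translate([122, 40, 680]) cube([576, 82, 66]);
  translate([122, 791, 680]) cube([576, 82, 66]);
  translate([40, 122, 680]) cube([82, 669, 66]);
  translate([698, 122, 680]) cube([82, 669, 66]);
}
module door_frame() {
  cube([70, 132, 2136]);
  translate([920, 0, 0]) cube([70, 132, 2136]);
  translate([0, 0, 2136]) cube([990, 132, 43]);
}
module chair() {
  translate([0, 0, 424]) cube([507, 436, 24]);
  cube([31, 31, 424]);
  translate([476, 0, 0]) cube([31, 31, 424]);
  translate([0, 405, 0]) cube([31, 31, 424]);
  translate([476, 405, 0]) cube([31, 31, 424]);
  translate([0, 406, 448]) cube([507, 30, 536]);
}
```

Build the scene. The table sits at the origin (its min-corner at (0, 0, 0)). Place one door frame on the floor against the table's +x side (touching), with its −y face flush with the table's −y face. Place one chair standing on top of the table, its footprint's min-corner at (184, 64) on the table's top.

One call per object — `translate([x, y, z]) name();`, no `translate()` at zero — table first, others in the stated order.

table();
translate([820, 0, 0]) door_frame();
translate([184, 64, 772]) chair();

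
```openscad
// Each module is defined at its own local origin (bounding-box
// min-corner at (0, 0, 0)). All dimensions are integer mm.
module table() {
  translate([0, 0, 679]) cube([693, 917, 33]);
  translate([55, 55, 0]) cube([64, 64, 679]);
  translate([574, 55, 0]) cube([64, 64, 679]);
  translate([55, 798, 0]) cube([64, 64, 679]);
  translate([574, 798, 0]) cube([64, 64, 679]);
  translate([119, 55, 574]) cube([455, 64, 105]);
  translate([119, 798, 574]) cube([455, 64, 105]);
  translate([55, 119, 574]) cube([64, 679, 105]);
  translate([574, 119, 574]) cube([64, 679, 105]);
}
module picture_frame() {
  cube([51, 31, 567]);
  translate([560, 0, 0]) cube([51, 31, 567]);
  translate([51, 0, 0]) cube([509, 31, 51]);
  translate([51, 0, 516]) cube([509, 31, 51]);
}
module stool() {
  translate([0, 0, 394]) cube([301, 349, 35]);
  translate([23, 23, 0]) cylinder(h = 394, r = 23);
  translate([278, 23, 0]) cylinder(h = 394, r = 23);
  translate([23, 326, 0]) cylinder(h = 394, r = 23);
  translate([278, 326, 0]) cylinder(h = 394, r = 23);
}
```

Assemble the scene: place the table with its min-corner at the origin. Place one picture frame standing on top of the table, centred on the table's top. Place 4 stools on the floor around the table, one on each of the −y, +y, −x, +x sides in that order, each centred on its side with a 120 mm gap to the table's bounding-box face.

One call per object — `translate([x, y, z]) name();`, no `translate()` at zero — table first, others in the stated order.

table();
translate([41, 443, 712]) picture_frame();
translate([196, -469, 0]) stool();
translate([196, 1037, 0]) stool();
translate([-421, 284, 0]) stool();
translate([813, 284, 0]) stool();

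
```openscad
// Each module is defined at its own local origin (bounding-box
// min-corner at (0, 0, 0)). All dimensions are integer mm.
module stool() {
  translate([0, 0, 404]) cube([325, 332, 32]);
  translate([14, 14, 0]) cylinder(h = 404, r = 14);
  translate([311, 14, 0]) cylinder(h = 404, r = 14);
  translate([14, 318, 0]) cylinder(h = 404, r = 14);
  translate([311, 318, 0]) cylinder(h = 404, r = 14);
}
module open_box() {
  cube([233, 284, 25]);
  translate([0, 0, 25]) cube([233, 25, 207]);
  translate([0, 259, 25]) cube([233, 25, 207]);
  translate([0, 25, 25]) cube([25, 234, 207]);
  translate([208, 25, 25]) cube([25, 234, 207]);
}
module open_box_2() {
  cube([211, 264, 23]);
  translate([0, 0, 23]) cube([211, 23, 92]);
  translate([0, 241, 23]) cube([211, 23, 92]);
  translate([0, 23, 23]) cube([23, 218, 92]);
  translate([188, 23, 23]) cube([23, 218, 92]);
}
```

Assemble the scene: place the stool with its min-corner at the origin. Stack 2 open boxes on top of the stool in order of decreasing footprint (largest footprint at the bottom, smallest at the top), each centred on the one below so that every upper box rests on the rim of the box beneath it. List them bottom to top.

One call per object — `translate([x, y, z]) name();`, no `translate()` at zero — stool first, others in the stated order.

stool();
translate([46, 24, 436]) open_box();
translate([57, 34, 668]) open_box_2();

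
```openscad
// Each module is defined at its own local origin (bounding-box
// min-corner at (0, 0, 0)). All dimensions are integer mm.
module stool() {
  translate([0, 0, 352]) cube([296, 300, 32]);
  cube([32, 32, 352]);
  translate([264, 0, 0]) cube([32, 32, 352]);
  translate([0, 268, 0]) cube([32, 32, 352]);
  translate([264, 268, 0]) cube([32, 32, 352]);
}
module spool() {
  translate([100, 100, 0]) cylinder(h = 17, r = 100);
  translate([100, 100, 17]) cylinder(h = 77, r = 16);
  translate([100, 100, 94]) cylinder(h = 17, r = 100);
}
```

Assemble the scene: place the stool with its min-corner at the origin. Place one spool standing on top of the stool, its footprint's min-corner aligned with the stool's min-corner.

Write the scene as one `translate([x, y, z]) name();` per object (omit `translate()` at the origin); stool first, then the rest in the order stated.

stool();
translate([0, 0, 384]) spool();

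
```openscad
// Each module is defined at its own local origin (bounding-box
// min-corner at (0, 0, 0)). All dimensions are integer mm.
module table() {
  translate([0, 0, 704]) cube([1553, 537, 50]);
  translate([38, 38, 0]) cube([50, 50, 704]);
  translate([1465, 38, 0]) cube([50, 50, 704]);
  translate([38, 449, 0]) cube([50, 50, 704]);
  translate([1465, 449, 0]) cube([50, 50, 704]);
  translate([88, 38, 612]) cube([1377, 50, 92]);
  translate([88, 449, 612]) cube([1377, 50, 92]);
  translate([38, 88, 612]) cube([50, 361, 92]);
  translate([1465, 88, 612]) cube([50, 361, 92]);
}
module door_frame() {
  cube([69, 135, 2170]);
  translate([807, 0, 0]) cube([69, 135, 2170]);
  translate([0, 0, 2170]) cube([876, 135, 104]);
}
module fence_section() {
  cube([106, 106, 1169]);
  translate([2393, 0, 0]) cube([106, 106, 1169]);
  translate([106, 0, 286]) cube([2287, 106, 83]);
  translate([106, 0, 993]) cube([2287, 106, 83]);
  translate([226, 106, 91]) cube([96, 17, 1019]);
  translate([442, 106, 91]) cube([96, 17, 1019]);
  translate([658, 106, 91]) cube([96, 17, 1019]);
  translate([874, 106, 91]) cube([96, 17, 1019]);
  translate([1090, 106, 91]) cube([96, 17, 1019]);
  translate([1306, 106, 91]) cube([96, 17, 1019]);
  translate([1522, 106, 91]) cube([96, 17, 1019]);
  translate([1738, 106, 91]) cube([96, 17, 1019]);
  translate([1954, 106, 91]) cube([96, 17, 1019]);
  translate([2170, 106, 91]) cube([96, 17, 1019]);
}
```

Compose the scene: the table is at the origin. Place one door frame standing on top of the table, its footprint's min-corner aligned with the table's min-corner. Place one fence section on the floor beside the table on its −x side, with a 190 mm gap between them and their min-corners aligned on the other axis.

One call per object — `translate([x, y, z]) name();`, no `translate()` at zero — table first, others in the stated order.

table();
translate([0, 0, 754]) door_frame();
translate([-2689, 0, 0]) fence_section();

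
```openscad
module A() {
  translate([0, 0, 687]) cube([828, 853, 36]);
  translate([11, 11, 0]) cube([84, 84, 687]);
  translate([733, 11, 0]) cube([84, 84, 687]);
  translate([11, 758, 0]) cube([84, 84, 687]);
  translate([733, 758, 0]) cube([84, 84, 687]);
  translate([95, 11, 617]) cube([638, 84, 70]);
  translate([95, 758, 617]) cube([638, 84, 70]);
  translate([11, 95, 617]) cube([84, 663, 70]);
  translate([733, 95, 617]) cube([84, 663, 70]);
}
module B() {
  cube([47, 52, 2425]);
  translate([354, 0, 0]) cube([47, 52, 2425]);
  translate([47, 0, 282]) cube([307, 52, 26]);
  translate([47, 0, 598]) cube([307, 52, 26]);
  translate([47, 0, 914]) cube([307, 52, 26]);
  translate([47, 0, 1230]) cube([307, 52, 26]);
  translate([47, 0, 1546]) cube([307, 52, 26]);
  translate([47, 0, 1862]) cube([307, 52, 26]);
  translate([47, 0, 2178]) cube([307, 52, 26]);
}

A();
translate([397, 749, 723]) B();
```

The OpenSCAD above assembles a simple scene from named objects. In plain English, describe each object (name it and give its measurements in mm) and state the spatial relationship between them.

A is a table: top 828 mm (x) × 853 mm (y), 36 mm thick, upper face at z = 723 mm, on four 84×84 mm square legs, each inset 11 mm from the nearest pair of top edges, running from z = 0 to the bottom of the top. Four apron rails, 84 mm thick and 70 mm tall, run between adjacent legs with their top edges flush with the underside of the top and their outer faces flush with the legs' outer faces.

B is a straight ladder. Two 47×52 mm vertical rails, 2425 mm tall, stand 401 mm apart (outside-to-outside) with their front faces coplanar on the −y side. 7 rungs, each 52 mm deep and 26 mm tall, span between the inner faces of the rails, front faces flush with the rails. The lowest rung's underside is at z = 282 mm and rungs are spaced 316 mm apart (underside to underside).

The ladder is on top of the table.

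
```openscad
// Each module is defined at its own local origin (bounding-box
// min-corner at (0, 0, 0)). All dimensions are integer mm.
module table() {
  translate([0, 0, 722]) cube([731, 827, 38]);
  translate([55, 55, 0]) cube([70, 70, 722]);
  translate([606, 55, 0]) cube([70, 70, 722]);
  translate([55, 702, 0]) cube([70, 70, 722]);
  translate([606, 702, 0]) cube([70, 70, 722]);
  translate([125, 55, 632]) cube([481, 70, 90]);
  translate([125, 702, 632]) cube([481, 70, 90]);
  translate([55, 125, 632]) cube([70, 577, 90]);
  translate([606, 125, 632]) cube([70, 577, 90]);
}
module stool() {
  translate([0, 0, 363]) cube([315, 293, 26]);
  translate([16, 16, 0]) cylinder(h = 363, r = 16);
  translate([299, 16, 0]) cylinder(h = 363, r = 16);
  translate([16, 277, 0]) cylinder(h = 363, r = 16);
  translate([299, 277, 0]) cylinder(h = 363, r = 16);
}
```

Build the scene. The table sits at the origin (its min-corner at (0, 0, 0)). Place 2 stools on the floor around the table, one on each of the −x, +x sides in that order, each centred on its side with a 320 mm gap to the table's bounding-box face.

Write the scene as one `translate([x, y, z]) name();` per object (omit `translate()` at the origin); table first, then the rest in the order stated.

table();
translate([-635, 267, 0]) stool();
translate([1051, 267, 0]) stool();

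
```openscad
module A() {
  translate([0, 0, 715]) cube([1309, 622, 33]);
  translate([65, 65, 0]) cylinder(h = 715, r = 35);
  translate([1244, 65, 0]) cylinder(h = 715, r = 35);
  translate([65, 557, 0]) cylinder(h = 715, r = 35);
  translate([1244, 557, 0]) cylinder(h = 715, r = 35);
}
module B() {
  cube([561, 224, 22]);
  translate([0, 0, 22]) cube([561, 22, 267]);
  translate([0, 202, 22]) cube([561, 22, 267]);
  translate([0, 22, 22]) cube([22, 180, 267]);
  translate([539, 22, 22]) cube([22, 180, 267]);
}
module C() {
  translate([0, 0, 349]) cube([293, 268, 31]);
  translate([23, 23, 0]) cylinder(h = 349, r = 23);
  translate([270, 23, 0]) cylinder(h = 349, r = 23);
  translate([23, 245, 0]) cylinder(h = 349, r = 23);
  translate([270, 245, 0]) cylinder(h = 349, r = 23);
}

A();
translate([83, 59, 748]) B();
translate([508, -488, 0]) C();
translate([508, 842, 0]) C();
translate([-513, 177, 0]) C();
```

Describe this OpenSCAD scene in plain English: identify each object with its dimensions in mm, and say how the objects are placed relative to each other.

A is a table with a 1309×622 mm rectangular top, 33 mm thick, top surface at z = 748 mm, supported by four round legs of 70 mm diameter, each leg's bounding box inset 30 mm from the nearest pair of top edges, running from the floor.

B is an open storage box with external size 561×224×289 mm and wall thickness 22 mm (the base is also 22 mm thick). The base covers the whole footprint; the four walls stand on the base, with the y-facing walls full-width and the x-facing walls fitting between their inner faces.

C is a four-legged stool. The seat is a 293×268×31 mm slab whose top surface is at z = 380 mm; four round legs, each 46 mm in diameter, run from the floor (z = 0) to the underside of the seat, each leg's axis is inset half a diameter from the nearest pair of seat edges (so the leg's bounding box is flush with the corner).

The open box is on top of the table. Three stools sit around the table at the −y, +y, −x sides.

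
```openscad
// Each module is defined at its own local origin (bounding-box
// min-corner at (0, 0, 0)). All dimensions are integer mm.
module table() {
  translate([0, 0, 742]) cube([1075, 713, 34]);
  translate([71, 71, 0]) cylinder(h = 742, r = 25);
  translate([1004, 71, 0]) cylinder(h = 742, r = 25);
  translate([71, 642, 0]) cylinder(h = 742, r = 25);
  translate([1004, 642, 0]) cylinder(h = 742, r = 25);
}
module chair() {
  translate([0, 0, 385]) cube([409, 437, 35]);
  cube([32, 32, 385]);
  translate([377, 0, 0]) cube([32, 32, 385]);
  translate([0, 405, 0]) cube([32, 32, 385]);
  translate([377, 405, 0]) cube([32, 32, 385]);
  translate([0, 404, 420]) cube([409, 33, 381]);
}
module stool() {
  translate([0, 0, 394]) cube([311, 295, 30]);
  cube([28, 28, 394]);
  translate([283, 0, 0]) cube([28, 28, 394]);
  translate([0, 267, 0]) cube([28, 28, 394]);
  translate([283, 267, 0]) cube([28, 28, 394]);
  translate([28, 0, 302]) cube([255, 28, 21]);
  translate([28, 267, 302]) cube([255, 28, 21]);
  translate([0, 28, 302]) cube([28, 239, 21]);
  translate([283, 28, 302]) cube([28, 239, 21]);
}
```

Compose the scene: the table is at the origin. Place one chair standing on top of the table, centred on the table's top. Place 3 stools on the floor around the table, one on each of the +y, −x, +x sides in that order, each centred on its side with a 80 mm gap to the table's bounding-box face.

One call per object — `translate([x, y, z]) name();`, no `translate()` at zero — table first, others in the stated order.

table();
translate([333, 138, 776]) chair();
translate([382, 793, 0]) stool();
translate([-391, 209, 0]) stool();
translate([1155, 209, 0]) stool();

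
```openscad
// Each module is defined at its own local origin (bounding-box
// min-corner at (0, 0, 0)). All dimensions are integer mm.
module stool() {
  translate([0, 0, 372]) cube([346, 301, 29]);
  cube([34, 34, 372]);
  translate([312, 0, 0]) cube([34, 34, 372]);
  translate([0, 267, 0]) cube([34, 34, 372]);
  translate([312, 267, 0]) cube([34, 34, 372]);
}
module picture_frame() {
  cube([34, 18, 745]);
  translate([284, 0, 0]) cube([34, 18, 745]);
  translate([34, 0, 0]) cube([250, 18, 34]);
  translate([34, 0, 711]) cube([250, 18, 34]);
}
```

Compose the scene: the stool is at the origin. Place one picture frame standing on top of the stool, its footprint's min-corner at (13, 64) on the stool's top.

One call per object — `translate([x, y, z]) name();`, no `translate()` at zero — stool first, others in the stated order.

stool();
translate([13, 64, 401]) picture_frame();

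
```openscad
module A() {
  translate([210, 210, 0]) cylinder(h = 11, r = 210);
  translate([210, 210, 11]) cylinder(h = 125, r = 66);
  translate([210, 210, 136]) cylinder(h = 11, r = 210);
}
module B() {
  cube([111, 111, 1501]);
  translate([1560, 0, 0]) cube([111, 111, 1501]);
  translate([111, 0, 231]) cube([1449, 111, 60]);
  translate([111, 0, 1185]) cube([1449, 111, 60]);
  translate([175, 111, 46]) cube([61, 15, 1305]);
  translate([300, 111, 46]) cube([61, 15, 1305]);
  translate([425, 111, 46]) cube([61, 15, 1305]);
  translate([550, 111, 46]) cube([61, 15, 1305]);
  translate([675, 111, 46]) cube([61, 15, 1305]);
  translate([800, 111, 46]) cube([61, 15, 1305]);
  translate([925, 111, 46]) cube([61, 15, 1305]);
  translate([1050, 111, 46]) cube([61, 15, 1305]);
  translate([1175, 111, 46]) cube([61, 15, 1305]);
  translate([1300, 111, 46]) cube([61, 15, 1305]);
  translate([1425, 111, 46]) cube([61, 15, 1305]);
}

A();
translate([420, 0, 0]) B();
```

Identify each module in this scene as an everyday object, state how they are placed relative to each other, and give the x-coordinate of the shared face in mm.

A is a spool. B is a fence section. The fence section is against the spool's +x side, with their −y faces flush. The x-coordinate of the shared face is 420 mm.

The spool's +x face and the fence section's −x face are both at x = 420 mm.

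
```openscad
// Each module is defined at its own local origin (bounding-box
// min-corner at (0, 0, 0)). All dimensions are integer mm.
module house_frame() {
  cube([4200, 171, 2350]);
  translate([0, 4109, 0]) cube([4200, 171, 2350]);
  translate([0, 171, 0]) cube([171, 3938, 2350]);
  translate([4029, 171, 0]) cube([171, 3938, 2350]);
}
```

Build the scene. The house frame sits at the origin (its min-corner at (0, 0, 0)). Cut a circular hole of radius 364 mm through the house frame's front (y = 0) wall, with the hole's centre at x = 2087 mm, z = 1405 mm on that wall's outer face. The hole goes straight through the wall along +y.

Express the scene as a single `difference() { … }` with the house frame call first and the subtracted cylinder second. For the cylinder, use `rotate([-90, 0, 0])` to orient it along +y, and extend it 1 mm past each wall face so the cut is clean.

difference() {
  house_frame();
  translate([2087, -1, 1405]) rotate([-90, 0, 0]) cylinder(h = 173, r = 364);
}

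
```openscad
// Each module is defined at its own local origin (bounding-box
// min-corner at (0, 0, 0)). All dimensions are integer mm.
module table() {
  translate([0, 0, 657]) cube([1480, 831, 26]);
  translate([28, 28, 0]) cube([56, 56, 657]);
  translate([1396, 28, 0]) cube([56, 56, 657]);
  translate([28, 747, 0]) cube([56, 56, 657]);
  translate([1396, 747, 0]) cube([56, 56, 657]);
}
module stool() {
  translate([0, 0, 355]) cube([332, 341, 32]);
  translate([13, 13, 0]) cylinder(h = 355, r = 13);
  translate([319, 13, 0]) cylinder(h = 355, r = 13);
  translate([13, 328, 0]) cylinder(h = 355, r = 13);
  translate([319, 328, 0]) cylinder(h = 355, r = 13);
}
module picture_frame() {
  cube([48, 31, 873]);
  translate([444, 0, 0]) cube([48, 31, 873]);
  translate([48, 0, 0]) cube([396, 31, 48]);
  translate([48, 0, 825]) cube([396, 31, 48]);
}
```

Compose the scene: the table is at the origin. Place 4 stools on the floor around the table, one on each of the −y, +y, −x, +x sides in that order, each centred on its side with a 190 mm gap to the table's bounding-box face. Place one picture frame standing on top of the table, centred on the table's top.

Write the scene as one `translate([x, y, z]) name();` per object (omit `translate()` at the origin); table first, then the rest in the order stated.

table();
translate([574, -531, 0]) stool();
translate([574, 1021, 0]) stool();
translate([-522, 245, 0]) stool();
translate([1670, 245, 0]) stool();
translate([494, 400, 683]) picture_frame();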